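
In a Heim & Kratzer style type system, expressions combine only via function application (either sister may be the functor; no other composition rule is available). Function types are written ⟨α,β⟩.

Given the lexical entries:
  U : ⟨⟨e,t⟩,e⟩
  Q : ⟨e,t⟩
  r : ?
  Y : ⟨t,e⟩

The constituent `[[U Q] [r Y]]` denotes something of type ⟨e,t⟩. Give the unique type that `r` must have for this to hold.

⟨⟨t,e⟩,⟨e,⟨e,t⟩⟩⟩

[[U Q] [r Y]] is required to be ⟨e,t⟩. [U Q] : e cannot yield ⟨e,t⟩ as functor, so [r Y] : ⟨e,⟨e,t⟩⟩.
[r Y] is required to be ⟨e,⟨e,t⟩⟩. Y : ⟨t,e⟩ cannot yield ⟨e,⟨e,t⟩⟩ as functor, so r : ⟨⟨t,e⟩,⟨e,⟨e,t⟩⟩⟩.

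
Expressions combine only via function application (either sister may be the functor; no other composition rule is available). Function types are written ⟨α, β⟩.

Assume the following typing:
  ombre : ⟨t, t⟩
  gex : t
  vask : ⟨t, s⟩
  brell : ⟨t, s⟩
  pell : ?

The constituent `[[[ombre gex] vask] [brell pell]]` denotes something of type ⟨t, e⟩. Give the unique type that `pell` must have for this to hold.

At [[[ombre gex] vask] [brell pell]] (required: ⟨t, e⟩): [[ombre gex] vask] is s, which is not a function with range ⟨t, e⟩; hence [brell pell] is the functor — type ⟨s, ⟨t, e⟩⟩.
At [brell pell] (required: ⟨s, ⟨t, e⟩⟩): brell is ⟨t, s⟩, which is not a function with range ⟨s, ⟨t, e⟩⟩; hence pell is the functor — type ⟨⟨t, s⟩, ⟨s, ⟨t, e⟩⟩⟩.

⟨⟨t, s⟩, ⟨s, ⟨t, e⟩⟩⟩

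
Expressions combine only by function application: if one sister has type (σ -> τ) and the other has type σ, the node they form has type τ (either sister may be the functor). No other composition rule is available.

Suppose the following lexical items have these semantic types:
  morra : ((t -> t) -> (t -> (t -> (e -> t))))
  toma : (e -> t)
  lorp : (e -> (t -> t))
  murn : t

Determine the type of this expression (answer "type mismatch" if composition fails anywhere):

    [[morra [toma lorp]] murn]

type mismatch

At [toma lorp]: neither (e -> t) nor (e -> (t -> t)) can take the other as argument; the node is ill-typed.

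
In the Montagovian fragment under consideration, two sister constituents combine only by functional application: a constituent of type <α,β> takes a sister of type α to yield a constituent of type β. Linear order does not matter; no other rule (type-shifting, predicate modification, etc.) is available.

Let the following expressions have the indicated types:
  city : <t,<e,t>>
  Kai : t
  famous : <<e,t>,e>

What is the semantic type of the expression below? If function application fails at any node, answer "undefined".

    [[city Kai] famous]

[city Kai]: city is <t,<e,t>>, Kai is t; result <e,t>.
[[city Kai] famous]: famous is <<e,t>,e>, [city Kai] is <e,t>; result e.

e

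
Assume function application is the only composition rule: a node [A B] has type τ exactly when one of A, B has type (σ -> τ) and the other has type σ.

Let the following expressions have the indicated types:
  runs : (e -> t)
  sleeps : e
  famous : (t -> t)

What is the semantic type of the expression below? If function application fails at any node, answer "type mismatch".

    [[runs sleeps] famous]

t

[runs sleeps]: runs is (e -> t), sleeps is e; result t.
[[runs sleeps] famous]: famous is (t -> t), [runs sleeps] is t; result t.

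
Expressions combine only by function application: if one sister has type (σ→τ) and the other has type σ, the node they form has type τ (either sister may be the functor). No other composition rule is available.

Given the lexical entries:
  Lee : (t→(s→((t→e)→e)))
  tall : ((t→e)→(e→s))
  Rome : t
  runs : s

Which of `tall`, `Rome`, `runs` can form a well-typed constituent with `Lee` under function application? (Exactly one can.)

tall : ((t→e)→(e→s)) — Lee needs t; tall needs (t→e); neither fits.
Rome — combines: Lee : (t→(s→((t→e)→e))) takes Rome : t as argument, giving (s→((t→e)→e)).
runs : s — Lee needs t; runs needs nothing (atomic); neither fits.

Rome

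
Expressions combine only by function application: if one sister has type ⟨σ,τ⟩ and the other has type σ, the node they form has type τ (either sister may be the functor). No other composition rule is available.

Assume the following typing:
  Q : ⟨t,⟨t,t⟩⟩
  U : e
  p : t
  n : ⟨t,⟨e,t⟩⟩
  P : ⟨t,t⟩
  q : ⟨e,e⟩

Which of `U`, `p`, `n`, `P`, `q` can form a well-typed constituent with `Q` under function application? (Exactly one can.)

p

U : e — does not combine with Q.
p — combines: Q : ⟨t,⟨t,t⟩⟩ takes p : t as argument, giving ⟨t,t⟩.
n : ⟨t,⟨e,t⟩⟩ — does not combine with Q.
P : ⟨t,t⟩ — does not combine with Q.
q : ⟨e,e⟩ — does not combine with Q.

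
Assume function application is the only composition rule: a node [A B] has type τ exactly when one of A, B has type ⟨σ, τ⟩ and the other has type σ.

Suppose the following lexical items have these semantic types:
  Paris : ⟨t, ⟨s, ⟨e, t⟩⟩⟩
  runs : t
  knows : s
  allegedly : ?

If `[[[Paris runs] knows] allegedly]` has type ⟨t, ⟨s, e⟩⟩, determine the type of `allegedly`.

⟨⟨e, t⟩, ⟨t, ⟨s, e⟩⟩⟩

At [[[Paris runs] knows] allegedly] (required: ⟨t, ⟨s, e⟩⟩): [[Paris runs] knows] is ⟨e, t⟩, which is not a function with range ⟨t, ⟨s, e⟩⟩; hence allegedly is the functor — type ⟨⟨e, t⟩, ⟨t, ⟨s, e⟩⟩⟩.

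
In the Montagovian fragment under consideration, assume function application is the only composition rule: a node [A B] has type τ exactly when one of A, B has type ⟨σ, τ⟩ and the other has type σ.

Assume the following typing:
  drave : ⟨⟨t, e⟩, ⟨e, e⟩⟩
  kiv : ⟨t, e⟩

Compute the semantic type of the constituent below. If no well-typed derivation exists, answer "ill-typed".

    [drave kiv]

[drave kiv]: functor drave : ⟨⟨t, e⟩, ⟨e, e⟩⟩, argument kiv : ⟨t, e⟩; result ⟨e, e⟩.

⟨e, e⟩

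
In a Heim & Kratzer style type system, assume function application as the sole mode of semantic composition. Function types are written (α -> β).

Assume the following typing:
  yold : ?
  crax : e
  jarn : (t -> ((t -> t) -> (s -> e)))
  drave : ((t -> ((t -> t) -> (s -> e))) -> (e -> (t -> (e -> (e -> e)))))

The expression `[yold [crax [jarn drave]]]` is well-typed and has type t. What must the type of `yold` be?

((t -> (e -> (e -> e))) -> t)

For [yold [crax [jarn drave]]] to have type t with [crax [jarn drave]] of type (t -> (e -> (e -> e))), yold must be the function: yold : ((t -> (e -> (e -> e))) -> t).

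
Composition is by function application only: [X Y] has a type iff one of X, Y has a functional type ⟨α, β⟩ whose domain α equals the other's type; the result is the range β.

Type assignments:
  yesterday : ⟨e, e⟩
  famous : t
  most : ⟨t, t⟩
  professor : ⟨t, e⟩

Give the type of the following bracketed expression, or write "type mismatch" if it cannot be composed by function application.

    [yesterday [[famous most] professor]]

e

[famous most]: functor most : ⟨t, t⟩, argument famous : t; result t.
[[famous most] professor]: functor professor : ⟨t, e⟩, argument [famous most] : t; result e.
[yesterday [[famous most] professor]]: functor yesterday : ⟨e, e⟩, argument [[famous most] professor] : e; result e.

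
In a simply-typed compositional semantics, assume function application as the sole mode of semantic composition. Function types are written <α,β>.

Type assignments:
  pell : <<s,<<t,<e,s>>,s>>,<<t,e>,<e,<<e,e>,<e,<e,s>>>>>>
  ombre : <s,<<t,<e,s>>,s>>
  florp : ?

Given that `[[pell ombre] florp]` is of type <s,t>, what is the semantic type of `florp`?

[[pell ombre] florp] must have type <s,t>. The sister [pell ombre] has type <<t,e>,<e,<<e,e>,<e,<e,s>>>>>; that is not a function onto <s,t>, so florp must be the functor, of type <<<t,e>,<e,<<e,e>,<e,<e,s>>>>>,<s,t>>.

<<<t,e>,<e,<<e,e>,<e,<e,s>>>>>,<s,t>>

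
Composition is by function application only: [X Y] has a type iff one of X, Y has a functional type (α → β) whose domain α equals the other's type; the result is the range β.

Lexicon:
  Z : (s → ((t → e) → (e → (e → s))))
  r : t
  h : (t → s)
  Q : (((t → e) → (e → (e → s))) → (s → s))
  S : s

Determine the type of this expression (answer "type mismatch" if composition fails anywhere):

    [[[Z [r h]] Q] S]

[r h]: functor h : (t → s), argument r : t; result s.
[Z [r h]]: functor Z : (s → ((t → e) → (e → (e → s)))), argument [r h] : s; result ((t → e) → (e → (e → s))).
[[Z [r h]] Q]: functor Q : (((t → e) → (e → (e → s))) → (s → s)), argument [Z [r h]] : ((t → e) → (e → (e → s))); result (s → s).
[[[Z [r h]] Q] S]: functor [[Z [r h]] Q] : (s → s), argument S : s; result s.

s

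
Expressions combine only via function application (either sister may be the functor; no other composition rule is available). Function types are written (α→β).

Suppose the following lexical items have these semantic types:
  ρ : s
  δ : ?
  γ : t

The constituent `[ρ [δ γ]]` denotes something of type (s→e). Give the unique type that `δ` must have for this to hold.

For [ρ [δ γ]] to have type (s→e) with ρ of type s, [δ γ] must be the function: [δ γ] : (s→(s→e)).
For [δ γ] to have type (s→(s→e)) with γ of type t, δ must be the function: δ : (t→(s→(s→e))).

(t→(s→(s→e)))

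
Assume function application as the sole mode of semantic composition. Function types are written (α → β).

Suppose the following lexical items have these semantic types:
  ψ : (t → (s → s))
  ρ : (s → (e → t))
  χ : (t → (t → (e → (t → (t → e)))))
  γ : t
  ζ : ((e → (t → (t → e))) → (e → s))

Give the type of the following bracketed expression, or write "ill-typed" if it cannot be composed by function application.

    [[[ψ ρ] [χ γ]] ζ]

ill-typed

[ψ ρ]: (t → (s → s)) and (s → (e → t)) cannot combine by function application — type clash.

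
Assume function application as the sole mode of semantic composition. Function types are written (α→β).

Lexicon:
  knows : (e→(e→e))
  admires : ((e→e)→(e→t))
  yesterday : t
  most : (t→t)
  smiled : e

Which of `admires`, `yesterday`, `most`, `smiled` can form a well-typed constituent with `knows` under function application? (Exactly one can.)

smiled

admires : ((e→e)→(e→t)) — no; knows wants e, and admires wants (e→e).
yesterday : t — no; knows wants e, and yesterday wants nothing (atomic).
most : (t→t) — no; knows wants e, and most wants t.
smiled — combines: knows : (e→(e→e)) takes smiled : e as argument, giving (e→e).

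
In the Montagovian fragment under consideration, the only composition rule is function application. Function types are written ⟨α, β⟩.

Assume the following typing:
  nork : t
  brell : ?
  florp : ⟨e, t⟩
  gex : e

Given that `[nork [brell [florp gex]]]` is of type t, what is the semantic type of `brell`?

⟨t, ⟨t, t⟩⟩

At [nork [brell [florp gex]]] (required: t): nork is t, which is not a function with range t; hence [brell [florp gex]] is the functor — type ⟨t, t⟩.
At [brell [florp gex]] (required: ⟨t, t⟩): [florp gex] is t, which is not a function with range ⟨t, t⟩; hence brell is the functor — type ⟨t, ⟨t, t⟩⟩.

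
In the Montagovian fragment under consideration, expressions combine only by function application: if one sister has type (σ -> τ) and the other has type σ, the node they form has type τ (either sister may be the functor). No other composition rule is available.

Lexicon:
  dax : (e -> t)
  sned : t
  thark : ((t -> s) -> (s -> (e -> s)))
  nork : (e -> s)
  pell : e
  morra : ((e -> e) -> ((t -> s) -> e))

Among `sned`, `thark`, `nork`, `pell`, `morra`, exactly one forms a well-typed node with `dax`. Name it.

sned : t — dax needs e; sned needs nothing (atomic); neither fits.
thark : ((t -> s) -> (s -> (e -> s))) — dax needs e; thark needs (t -> s); neither fits.
nork : (e -> s) — dax needs e; nork needs e; neither fits.
pell — combines: dax : (e -> t) takes pell : e as argument, giving t.
morra : ((e -> e) -> ((t -> s) -> e)) — dax needs e; morra needs (e -> e); neither fits.

pell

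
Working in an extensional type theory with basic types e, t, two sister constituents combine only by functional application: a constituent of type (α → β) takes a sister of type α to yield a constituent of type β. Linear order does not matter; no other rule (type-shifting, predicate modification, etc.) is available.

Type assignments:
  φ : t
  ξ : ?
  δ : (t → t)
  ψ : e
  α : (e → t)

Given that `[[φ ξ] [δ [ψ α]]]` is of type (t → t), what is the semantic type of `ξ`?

(t → (t → (t → t)))

[[φ ξ] [δ [ψ α]]] is required to be (t → t). [δ [ψ α]] : t cannot yield (t → t) as functor, so [φ ξ] : (t → (t → t)).
[φ ξ] is required to be (t → (t → t)). φ : t cannot yield (t → (t → t)) as functor, so ξ : (t → (t → (t → t))).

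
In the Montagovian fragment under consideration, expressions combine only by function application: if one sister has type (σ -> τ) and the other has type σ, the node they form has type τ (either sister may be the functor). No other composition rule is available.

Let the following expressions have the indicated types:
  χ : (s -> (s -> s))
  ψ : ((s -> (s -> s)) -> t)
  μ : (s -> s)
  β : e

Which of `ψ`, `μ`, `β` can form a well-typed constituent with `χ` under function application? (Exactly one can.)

ψ

ψ — combines: ψ : ((s -> (s -> s)) -> t) takes χ : (s -> (s -> s)) as argument, giving t.
μ : (s -> s) — χ needs s; μ needs s; neither fits.
β : e — χ needs s; β needs nothing (atomic); neither fits.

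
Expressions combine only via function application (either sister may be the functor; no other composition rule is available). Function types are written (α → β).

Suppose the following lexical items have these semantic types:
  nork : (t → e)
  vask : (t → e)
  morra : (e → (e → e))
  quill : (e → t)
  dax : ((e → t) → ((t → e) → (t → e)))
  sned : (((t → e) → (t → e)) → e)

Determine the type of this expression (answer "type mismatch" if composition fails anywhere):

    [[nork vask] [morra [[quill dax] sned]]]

[nork vask]: (t → e) and (t → e) cannot combine by function application — type clash.

type mismatch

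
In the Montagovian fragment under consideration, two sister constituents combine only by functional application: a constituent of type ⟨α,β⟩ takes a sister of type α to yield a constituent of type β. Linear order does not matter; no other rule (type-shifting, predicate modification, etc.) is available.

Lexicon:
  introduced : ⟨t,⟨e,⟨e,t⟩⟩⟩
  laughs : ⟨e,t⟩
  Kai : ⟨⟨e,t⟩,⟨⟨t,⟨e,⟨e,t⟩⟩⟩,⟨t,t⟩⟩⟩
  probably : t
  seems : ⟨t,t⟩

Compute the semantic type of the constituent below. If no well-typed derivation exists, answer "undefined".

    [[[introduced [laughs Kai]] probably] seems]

t

[laughs Kai]: Kai is ⟨⟨e,t⟩,⟨⟨t,⟨e,⟨e,t⟩⟩⟩,⟨t,t⟩⟩⟩, laughs is ⟨e,t⟩; result ⟨⟨t,⟨e,⟨e,t⟩⟩⟩,⟨t,t⟩⟩.
[introduced [laughs Kai]]: [laughs Kai] is ⟨⟨t,⟨e,⟨e,t⟩⟩⟩,⟨t,t⟩⟩, introduced is ⟨t,⟨e,⟨e,t⟩⟩⟩; result ⟨t,t⟩.
[[introduced [laughs Kai]] probably]: [introduced [laughs Kai]] is ⟨t,t⟩, probably is t; result t.
[[[introduced [laughs Kai]] probably] seems]: seems is ⟨t,t⟩, [[introduced [laughs Kai]] probably] is t; result t.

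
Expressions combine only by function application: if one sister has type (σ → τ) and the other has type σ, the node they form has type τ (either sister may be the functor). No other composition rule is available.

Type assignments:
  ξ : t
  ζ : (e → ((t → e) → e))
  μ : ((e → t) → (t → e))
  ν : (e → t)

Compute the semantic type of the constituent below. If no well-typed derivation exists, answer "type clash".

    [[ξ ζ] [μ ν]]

type clash

[ξ ζ]: t with (e → ((t → e) → e)) — neither is a function whose domain matches the other; composition fails here.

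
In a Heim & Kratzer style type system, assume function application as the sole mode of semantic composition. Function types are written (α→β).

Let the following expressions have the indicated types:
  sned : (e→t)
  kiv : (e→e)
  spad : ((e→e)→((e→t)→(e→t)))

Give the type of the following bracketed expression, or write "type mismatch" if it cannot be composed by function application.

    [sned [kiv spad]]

(e→t)

[kiv spad] — spad of type ((e→e)→((e→t)→(e→t))) combines with kiv of type (e→e): type ((e→t)→(e→t)).
[sned [kiv spad]] — [kiv spad] of type ((e→t)→(e→t)) combines with sned of type (e→t): type (e→t).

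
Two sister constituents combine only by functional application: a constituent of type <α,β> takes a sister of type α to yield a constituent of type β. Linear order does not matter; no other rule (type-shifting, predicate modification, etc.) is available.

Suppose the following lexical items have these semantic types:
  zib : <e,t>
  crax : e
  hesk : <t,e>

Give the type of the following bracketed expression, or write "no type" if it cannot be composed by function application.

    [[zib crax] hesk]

[zib crax]: zib is <e,t>, crax is e; result t.
[[zib crax] hesk]: hesk is <t,e>, [zib crax] is t; result e.

e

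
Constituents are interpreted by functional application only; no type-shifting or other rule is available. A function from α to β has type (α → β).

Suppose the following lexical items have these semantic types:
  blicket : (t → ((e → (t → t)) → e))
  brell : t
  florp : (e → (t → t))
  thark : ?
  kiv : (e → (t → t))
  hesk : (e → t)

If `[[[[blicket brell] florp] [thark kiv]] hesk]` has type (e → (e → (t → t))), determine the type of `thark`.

((e → (t → t)) → (e → ((e → t) → (e → (e → (t → t))))))

[[[[blicket brell] florp] [thark kiv]] hesk] is required to be (e → (e → (t → t))). hesk : (e → t) cannot yield (e → (e → (t → t))) as functor, so [[[blicket brell] florp] [thark kiv]] : ((e → t) → (e → (e → (t → t)))).
[[[blicket brell] florp] [thark kiv]] is required to be ((e → t) → (e → (e → (t → t)))). [[blicket brell] florp] : e cannot yield ((e → t) → (e → (e → (t → t)))) as functor, so [thark kiv] : (e → ((e → t) → (e → (e → (t → t))))).
[thark kiv] is required to be (e → ((e → t) → (e → (e → (t → t))))). kiv : (e → (t → t)) cannot yield (e → ((e → t) → (e → (e → (t → t))))) as functor, so thark : ((e → (t → t)) → (e → ((e → t) → (e → (e → (t → t)))))).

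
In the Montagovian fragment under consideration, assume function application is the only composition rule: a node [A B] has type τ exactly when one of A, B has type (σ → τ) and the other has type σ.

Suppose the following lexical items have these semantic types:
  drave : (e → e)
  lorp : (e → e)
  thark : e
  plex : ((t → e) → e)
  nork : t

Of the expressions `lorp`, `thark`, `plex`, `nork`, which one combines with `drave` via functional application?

thark

lorp : (e → e) — does not combine with drave.
thark — combines: drave : (e → e) takes thark : e as argument, giving e.
plex : ((t → e) → e) — does not combine with drave.
nork : t — does not combine with drave.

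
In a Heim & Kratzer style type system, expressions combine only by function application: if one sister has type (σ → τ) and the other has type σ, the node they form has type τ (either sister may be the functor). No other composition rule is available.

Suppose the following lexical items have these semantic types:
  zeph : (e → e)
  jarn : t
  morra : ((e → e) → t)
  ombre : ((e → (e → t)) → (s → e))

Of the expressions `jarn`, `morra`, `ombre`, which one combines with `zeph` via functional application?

morra

jarn : t — zeph needs e; jarn needs nothing (atomic); neither fits.
morra — combines: morra : ((e → e) → t) takes zeph : (e → e) as argument, giving t.
ombre : ((e → (e → t)) → (s → e)) — zeph needs e; ombre needs (e → (e → t)); neither fits.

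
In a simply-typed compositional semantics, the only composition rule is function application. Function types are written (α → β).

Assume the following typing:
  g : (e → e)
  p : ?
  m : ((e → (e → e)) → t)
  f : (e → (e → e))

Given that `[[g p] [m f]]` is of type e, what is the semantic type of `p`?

At [[g p] [m f]] (required: e): [m f] is t, which is not a function with range e; hence [g p] is the functor — type (t → e).
At [g p] (required: (t → e)): g is (e → e), which is not a function with range (t → e); hence p is the functor — type ((e → e) → (t → e)).

((e → e) → (t → e))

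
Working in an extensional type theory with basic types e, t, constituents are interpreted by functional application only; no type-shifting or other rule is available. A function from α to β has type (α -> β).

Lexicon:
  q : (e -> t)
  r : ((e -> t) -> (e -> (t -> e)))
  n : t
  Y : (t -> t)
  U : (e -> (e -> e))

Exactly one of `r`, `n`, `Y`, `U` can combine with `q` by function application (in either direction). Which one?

r — combines: r : ((e -> t) -> (e -> (t -> e))) takes q : (e -> t) as argument, giving (e -> (t -> e)).
n : t — neither side's domain matches the other.
Y : (t -> t) — neither side's domain matches the other.
U : (e -> (e -> e)) — neither side's domain matches the other.

r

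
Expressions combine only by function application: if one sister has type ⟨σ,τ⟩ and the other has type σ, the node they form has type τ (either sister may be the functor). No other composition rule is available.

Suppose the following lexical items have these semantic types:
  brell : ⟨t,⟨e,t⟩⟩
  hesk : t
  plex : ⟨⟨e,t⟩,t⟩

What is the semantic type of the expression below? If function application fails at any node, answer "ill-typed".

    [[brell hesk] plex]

[brell hesk] — brell of type ⟨t,⟨e,t⟩⟩ combines with hesk of type t: type ⟨e,t⟩.
[[brell hesk] plex] — plex of type ⟨⟨e,t⟩,t⟩ combines with [brell hesk] of type ⟨e,t⟩: type t.

t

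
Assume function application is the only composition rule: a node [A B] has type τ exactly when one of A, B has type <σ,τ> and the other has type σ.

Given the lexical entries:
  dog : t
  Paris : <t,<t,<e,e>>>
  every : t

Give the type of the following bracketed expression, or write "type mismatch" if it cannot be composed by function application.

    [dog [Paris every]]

<e,e>

[Paris every]: Paris is <t,<t,<e,e>>>, every is t; result <t,<e,e>>.
[dog [Paris every]]: [Paris every] is <t,<e,e>>, dog is t; result <e,e>.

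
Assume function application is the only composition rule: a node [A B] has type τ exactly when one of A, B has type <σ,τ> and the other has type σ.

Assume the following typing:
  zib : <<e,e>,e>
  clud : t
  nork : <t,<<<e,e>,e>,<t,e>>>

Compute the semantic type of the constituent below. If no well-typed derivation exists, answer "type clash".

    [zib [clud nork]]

[clud nork]: nork is <t,<<<e,e>,e>,<t,e>>>, clud is t; result <<<e,e>,e>,<t,e>>.
[zib [clud nork]]: [clud nork] is <<<e,e>,e>,<t,e>>, zib is <<e,e>,e>; result <t,e>.

<t,e>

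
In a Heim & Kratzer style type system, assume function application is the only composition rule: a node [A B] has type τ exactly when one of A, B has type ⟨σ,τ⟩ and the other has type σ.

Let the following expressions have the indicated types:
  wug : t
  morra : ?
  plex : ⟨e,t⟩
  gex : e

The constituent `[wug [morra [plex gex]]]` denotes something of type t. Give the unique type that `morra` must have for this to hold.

⟨t,⟨t,t⟩⟩

[wug [morra [plex gex]]] is required to be t. wug : t cannot yield t as functor, so [morra [plex gex]] : ⟨t,t⟩.
[morra [plex gex]] is required to be ⟨t,t⟩. [plex gex] : t cannot yield ⟨t,t⟩ as functor, so morra : ⟨t,⟨t,t⟩⟩.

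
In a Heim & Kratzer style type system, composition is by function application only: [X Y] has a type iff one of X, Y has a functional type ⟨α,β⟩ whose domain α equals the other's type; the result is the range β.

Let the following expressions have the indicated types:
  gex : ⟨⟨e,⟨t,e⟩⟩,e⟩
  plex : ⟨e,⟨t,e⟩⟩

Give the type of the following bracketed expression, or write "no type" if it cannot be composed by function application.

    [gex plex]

e

[gex plex]: ⟨⟨e,⟨t,e⟩⟩,e⟩ applied to ⟨e,⟨t,e⟩⟩ yields e.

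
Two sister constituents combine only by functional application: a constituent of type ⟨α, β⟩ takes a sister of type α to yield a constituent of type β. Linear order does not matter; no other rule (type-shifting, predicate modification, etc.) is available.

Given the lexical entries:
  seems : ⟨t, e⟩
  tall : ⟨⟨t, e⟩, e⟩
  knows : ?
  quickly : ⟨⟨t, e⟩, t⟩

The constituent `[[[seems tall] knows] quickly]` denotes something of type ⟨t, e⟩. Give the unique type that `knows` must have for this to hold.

At [[[seems tall] knows] quickly] (required: ⟨t, e⟩): quickly is ⟨⟨t, e⟩, t⟩, which is not a function with range ⟨t, e⟩; hence [[seems tall] knows] is the functor — type ⟨⟨⟨t, e⟩, t⟩, ⟨t, e⟩⟩.
At [[seems tall] knows] (required: ⟨⟨⟨t, e⟩, t⟩, ⟨t, e⟩⟩): [seems tall] is e, which is not a function with range ⟨⟨⟨t, e⟩, t⟩, ⟨t, e⟩⟩; hence knows is the functor — type ⟨e, ⟨⟨⟨t, e⟩, t⟩, ⟨t, e⟩⟩⟩.

⟨e, ⟨⟨⟨t, e⟩, t⟩, ⟨t, e⟩⟩⟩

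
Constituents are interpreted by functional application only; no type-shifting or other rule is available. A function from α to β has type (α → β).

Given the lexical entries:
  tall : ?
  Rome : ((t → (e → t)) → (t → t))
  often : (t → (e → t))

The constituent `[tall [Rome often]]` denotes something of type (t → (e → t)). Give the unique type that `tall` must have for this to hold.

((t → t) → (t → (e → t)))

[tall [Rome often]] must have type (t → (e → t)). The sister [Rome often] has type (t → t); that is not a function onto (t → (e → t)), so tall must be the functor, of type ((t → t) → (t → (e → t))).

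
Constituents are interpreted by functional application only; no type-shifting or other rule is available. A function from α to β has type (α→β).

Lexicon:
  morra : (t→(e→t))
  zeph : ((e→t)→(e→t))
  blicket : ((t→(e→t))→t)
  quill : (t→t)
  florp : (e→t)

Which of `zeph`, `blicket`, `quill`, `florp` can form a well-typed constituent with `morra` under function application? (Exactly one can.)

zeph : ((e→t)→(e→t)) — no; morra wants t, and zeph wants (e→t).
blicket — combines: blicket : ((t→(e→t))→t) takes morra : (t→(e→t)) as argument, giving t.
quill : (t→t) — no; morra wants t, and quill wants t.
florp : (e→t) — no; morra wants t, and florp wants e.

blicket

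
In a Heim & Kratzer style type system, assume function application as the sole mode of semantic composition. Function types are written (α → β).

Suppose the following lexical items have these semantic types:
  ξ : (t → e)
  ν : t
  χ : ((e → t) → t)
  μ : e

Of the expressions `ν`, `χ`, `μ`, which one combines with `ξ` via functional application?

ν — combines: ξ : (t → e) takes ν : t as argument, giving e.
χ : ((e → t) → t) — neither side's domain matches the other.
μ : e — neither side's domain matches the other.

ν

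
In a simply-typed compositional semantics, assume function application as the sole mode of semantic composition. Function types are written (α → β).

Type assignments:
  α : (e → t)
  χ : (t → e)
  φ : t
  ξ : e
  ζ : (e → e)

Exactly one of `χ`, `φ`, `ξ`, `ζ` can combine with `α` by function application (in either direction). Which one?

χ : (t → e) — no; α wants e, and χ wants t.
φ : t — no; α wants e, and φ wants nothing (atomic).
ξ — combines: α : (e → t) takes ξ : e as argument, giving t.
ζ : (e → e) — no; α wants e, and ζ wants e.

ξ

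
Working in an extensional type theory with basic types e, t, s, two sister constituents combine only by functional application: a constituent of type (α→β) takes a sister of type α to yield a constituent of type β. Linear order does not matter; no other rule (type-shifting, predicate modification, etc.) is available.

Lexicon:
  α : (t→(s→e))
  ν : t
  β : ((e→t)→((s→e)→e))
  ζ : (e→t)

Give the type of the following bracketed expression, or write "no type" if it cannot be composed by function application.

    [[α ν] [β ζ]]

e

[α ν]: α is (t→(s→e)), ν is t; result (s→e).
[β ζ]: β is ((e→t)→((s→e)→e)), ζ is (e→t); result ((s→e)→e).
[[α ν] [β ζ]]: [β ζ] is ((s→e)→e), [α ν] is (s→e); result e.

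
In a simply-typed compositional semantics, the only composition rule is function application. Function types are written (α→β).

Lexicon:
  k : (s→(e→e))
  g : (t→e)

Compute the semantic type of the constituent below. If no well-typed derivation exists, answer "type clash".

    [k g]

[k g]: (s→(e→e)) and (t→e) cannot combine by function application — type clash.

type clash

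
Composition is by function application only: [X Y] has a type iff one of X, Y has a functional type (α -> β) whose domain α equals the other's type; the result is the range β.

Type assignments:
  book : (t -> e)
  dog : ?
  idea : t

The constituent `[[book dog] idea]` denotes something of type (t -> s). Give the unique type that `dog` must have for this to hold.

[[book dog] idea] is required to be (t -> s). idea : t cannot yield (t -> s) as functor, so [book dog] : (t -> (t -> s)).
[book dog] is required to be (t -> (t -> s)). book : (t -> e) cannot yield (t -> (t -> s)) as functor, so dog : ((t -> e) -> (t -> (t -> s))).

((t -> e) -> (t -> (t -> s)))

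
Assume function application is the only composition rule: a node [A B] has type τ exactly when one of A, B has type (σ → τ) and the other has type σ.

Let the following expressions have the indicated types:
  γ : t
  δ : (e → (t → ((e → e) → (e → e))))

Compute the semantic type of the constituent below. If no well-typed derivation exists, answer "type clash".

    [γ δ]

type clash

At [γ δ]: neither t nor (e → (t → ((e → e) → (e → e)))) can take the other as argument; the node is ill-typed.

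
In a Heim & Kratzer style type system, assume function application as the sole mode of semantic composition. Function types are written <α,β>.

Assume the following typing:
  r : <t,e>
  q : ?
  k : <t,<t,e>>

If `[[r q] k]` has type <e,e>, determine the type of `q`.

At [[r q] k] (required: <e,e>): k is <t,<t,e>>, which is not a function with range <e,e>; hence [r q] is the functor — type <<t,<t,e>>,<e,e>>.
At [r q] (required: <<t,<t,e>>,<e,e>>): r is <t,e>, which is not a function with range <<t,<t,e>>,<e,e>>; hence q is the functor — type <<t,e>,<<t,<t,e>>,<e,e>>>.

<<t,e>,<<t,<t,e>>,<e,e>>>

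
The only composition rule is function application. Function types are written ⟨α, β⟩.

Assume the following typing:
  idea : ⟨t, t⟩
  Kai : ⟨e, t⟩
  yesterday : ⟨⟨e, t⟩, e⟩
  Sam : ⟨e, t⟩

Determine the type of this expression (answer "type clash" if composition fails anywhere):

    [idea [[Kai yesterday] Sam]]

t

[Kai yesterday]: yesterday is ⟨⟨e, t⟩, e⟩, Kai is ⟨e, t⟩; result e.
[[Kai yesterday] Sam]: Sam is ⟨e, t⟩, [Kai yesterday] is e; result t.
[idea [[Kai yesterday] Sam]]: idea is ⟨t, t⟩, [[Kai yesterday] Sam] is t; result t.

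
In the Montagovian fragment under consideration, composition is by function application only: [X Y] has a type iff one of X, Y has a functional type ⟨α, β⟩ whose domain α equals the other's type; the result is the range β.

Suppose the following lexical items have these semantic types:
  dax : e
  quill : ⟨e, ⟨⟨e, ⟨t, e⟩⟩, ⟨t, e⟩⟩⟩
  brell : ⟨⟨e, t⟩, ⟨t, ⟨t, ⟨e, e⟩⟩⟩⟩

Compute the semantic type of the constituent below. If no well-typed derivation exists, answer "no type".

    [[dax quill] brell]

[dax quill]: ⟨e, ⟨⟨e, ⟨t, e⟩⟩, ⟨t, e⟩⟩⟩ applied to e yields ⟨⟨e, ⟨t, e⟩⟩, ⟨t, e⟩⟩.
[[dax quill] brell]: ⟨⟨e, ⟨t, e⟩⟩, ⟨t, e⟩⟩ with ⟨⟨e, t⟩, ⟨t, ⟨t, ⟨e, e⟩⟩⟩⟩ — neither is a function whose domain matches the other; composition fails here.

no type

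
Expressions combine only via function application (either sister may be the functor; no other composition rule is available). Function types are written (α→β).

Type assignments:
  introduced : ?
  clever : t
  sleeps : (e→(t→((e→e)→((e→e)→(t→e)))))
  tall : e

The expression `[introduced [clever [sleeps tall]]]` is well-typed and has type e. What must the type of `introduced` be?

[introduced [clever [sleeps tall]]] must have type e. The sister [clever [sleeps tall]] has type ((e→e)→((e→e)→(t→e))); that is not a function onto e, so introduced must be the functor, of type (((e→e)→((e→e)→(t→e)))→e).

(((e→e)→((e→e)→(t→e)))→e)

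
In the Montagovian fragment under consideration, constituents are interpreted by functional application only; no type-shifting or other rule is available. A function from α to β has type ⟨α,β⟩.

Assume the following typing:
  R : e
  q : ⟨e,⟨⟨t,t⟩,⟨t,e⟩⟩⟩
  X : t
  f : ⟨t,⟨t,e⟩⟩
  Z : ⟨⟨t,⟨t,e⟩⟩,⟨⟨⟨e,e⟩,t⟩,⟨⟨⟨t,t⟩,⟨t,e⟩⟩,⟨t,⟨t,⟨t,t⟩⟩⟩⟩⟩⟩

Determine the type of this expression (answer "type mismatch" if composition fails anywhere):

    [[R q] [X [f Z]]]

type mismatch

[R q] — q of type ⟨e,⟨⟨t,t⟩,⟨t,e⟩⟩⟩ combines with R of type e: type ⟨⟨t,t⟩,⟨t,e⟩⟩.
[f Z] — Z of type ⟨⟨t,⟨t,e⟩⟩,⟨⟨⟨e,e⟩,t⟩,⟨⟨⟨t,t⟩,⟨t,e⟩⟩,⟨t,⟨t,⟨t,t⟩⟩⟩⟩⟩⟩ combines with f of type ⟨t,⟨t,e⟩⟩: type ⟨⟨⟨e,e⟩,t⟩,⟨⟨⟨t,t⟩,⟨t,e⟩⟩,⟨t,⟨t,⟨t,t⟩⟩⟩⟩⟩.
[X [f Z]]: t and ⟨⟨⟨e,e⟩,t⟩,⟨⟨⟨t,t⟩,⟨t,e⟩⟩,⟨t,⟨t,⟨t,t⟩⟩⟩⟩⟩ cannot combine by function application — type clash.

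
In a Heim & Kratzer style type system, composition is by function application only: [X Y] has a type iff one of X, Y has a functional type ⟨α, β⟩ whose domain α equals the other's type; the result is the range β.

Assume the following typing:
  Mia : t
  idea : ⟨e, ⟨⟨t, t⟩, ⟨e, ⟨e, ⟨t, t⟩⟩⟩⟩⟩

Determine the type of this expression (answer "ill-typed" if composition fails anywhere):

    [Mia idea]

ill-typed

[Mia idea]: t with ⟨e, ⟨⟨t, t⟩, ⟨e, ⟨e, ⟨t, t⟩⟩⟩⟩⟩ — neither is a function whose domain matches the other; composition fails here.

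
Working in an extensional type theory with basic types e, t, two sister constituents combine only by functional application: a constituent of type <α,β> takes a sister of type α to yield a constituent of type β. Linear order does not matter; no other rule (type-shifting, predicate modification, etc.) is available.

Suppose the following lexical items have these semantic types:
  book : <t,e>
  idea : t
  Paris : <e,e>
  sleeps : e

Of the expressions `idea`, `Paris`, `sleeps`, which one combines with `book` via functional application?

idea — combines: book : <t,e> takes idea : t as argument, giving e.
Paris : <e,e> — no; book wants t, and Paris wants e.
sleeps : e — no; book wants t, and sleeps wants nothing (atomic).

idea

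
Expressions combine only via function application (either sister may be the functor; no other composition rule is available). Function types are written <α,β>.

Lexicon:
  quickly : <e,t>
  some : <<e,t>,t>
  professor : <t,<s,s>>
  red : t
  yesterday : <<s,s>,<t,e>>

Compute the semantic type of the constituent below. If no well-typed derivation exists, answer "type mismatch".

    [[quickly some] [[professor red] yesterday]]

[quickly some]: <<e,t>,t> applied to <e,t> yields t.
[professor red]: <t,<s,s>> applied to t yields <s,s>.
[[professor red] yesterday]: <<s,s>,<t,e>> applied to <s,s> yields <t,e>.
[[quickly some] [[professor red] yesterday]]: <t,e> applied to t yields e.

e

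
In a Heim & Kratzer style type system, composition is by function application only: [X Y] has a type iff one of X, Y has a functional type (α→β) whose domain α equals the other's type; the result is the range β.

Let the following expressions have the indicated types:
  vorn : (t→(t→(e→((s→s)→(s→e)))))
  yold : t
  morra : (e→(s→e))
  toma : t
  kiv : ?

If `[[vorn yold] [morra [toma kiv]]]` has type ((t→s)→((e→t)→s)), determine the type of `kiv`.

(t→((e→(s→e))→((t→(e→((s→s)→(s→e))))→((t→s)→((e→t)→s)))))

At [[vorn yold] [morra [toma kiv]]] (required: ((t→s)→((e→t)→s))): [vorn yold] is (t→(e→((s→s)→(s→e)))), which is not a function with range ((t→s)→((e→t)→s)); hence [morra [toma kiv]] is the functor — type ((t→(e→((s→s)→(s→e))))→((t→s)→((e→t)→s))).
At [morra [toma kiv]] (required: ((t→(e→((s→s)→(s→e))))→((t→s)→((e→t)→s)))): morra is (e→(s→e)), which is not a function with range ((t→(e→((s→s)→(s→e))))→((t→s)→((e→t)→s))); hence [toma kiv] is the functor — type ((e→(s→e))→((t→(e→((s→s)→(s→e))))→((t→s)→((e→t)→s)))).
At [toma kiv] (required: ((e→(s→e))→((t→(e→((s→s)→(s→e))))→((t→s)→((e→t)→s))))): toma is t, which is not a function with range ((e→(s→e))→((t→(e→((s→s)→(s→e))))→((t→s)→((e→t)→s)))); hence kiv is the functor — type (t→((e→(s→e))→((t→(e→((s→s)→(s→e))))→((t→s)→((e→t)→s))))).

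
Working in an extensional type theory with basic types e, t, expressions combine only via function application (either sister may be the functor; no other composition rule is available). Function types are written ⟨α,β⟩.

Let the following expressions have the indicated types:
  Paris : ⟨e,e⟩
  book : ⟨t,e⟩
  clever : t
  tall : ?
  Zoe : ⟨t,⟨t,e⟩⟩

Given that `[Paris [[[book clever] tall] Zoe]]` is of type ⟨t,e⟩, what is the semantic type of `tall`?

[Paris [[[book clever] tall] Zoe]] must have type ⟨t,e⟩. The sister Paris has type ⟨e,e⟩; that is not a function onto ⟨t,e⟩, so [[[book clever] tall] Zoe] must be the functor, of type ⟨⟨e,e⟩,⟨t,e⟩⟩.
[[[book clever] tall] Zoe] must have type ⟨⟨e,e⟩,⟨t,e⟩⟩. The sister Zoe has type ⟨t,⟨t,e⟩⟩; that is not a function onto ⟨⟨e,e⟩,⟨t,e⟩⟩, so [[book clever] tall] must be the functor, of type ⟨⟨t,⟨t,e⟩⟩,⟨⟨e,e⟩,⟨t,e⟩⟩⟩.
[[book clever] tall] must have type ⟨⟨t,⟨t,e⟩⟩,⟨⟨e,e⟩,⟨t,e⟩⟩⟩. The sister [book clever] has type e; that is not a function onto ⟨⟨t,⟨t,e⟩⟩,⟨⟨e,e⟩,⟨t,e⟩⟩⟩, so tall must be the functor, of type ⟨e,⟨⟨t,⟨t,e⟩⟩,⟨⟨e,e⟩,⟨t,e⟩⟩⟩⟩.

⟨e,⟨⟨t,⟨t,e⟩⟩,⟨⟨e,e⟩,⟨t,e⟩⟩⟩⟩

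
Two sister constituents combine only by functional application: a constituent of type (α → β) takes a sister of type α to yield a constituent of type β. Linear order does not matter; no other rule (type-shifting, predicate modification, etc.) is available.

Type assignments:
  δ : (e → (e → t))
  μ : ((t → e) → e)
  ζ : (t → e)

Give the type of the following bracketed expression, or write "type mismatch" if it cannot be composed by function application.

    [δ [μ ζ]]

(e → t)

[μ ζ]: functor μ : ((t → e) → e), argument ζ : (t → e); result e.
[δ [μ ζ]]: functor δ : (e → (e → t)), argument [μ ζ] : e; result (e → t).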